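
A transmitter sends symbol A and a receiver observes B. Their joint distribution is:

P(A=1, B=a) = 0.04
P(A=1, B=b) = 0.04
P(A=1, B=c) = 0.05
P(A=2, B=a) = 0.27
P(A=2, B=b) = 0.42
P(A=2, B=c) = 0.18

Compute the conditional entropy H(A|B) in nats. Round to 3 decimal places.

0.376 nats

Marginals: p(A) = (0.1300, 0.8700), p(B) = (0.3100, 0.4600, 0.2300).
H(A|B) = Σ p(B) · H(A|B=·).
  B=a: p=0.3100, H(A|B=a) = 0.3845
  B=b: p=0.4600, H(A|B=b) = 0.2954
  B=c: p=0.2300, H(A|B=c) = 0.5236
Weighted sum = 0.376 nats.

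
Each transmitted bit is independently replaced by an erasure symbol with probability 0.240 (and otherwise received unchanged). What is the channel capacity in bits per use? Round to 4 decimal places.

0.7600 bits

Binary erasure channel: capacity C = 1 − ε.
C = 1 − 0.240 = 0.7600 bits per channel use.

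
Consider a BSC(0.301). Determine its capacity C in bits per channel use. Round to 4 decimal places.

Binary symmetric channel: C = 1 − h₂(ε) where h₂ is the binary entropy function.
h₂(0.301) = −0.301·log₂0.301 − 0.699·log₂0.699 = 0.8825.
C = 1 − 0.8825 = 0.1175 bits per channel use.

0.1175 bits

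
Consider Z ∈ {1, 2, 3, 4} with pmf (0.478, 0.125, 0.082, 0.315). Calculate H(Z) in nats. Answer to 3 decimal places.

1.182 nats

H(Z) = −Σ p·ln p.
  −(0.478)·ln(0.478) = 0.3528
  −(0.125)·ln(0.125) = 0.2599
  −(0.082)·ln(0.082) = 0.2051
  −(0.315)·ln(0.315) = 0.3639
Sum: 0.3528 + 0.2599 + 0.2051 + 0.3639 = 1.182 nats.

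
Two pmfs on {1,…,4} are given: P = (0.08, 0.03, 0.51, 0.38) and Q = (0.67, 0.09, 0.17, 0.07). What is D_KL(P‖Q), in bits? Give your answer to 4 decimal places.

1.4429 bits

D(P‖Q) = Σ p·log₂(p/q).
  0.08·log₂(0.08/0.67) = -0.24529
  0.03·log₂(0.03/0.09) = -0.04755
  0.51·log₂(0.51/0.17) = 0.80833
  0.38·log₂(0.38/0.07) = 0.92742
D(P‖Q) = 1.4429 bits.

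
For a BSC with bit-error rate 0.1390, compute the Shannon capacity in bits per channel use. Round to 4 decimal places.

Binary symmetric channel: C = 1 − h₂(ε) where h₂ is the binary entropy function.
h₂(0.1390) = −0.1390·log₂0.1390 − 0.8610·log₂0.8610 = 0.5816.
C = 1 − 0.5816 = 0.4184 bits per channel use.

0.4184 bits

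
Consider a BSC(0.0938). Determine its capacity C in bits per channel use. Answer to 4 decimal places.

0.5510 bits

Binary symmetric channel: C = 1 − h₂(ε) where h₂ is the binary entropy function.
h₂(0.0938) = −0.0938·log₂0.0938 − 0.9062·log₂0.9062 = 0.4490.
C = 1 − 0.4490 = 0.5510 bits per channel use.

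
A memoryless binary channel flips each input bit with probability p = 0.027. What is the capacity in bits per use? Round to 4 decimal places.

0.8209 bits

Binary symmetric channel: C = 1 − h₂(ε) where h₂ is the binary entropy function.
h₂(0.027) = −0.027·log₂0.027 − 0.973·log₂0.973 = 0.1791.
C = 1 − 0.1791 = 0.8209 bits per channel use.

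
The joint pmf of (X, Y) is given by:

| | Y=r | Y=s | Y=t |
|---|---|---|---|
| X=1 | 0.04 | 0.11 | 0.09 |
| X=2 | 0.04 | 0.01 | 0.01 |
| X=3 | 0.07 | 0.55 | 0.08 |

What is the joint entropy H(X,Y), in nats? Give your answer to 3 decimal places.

H(X,Y) = −Σ p(x,y)·ln p(x,y) over all 9 cells.
  cell (1,r): −0.04·ln0.04 = 0.1288
  cell (1,s): −0.11·ln0.11 = 0.2428
  cell (1,t): −0.09·ln0.09 = 0.2167
  cell (2,r): −0.04·ln0.04 = 0.1288
  cell (2,s): −0.01·ln0.01 = 0.0461
  cell (2,t): −0.01·ln0.01 = 0.0461
  cell (3,r): −0.07·ln0.07 = 0.1861
  cell (3,s): −0.55·ln0.55 = 0.3288
  cell (3,t): −0.08·ln0.08 = 0.2021
Sum = 1.526 nats.

1.526 nats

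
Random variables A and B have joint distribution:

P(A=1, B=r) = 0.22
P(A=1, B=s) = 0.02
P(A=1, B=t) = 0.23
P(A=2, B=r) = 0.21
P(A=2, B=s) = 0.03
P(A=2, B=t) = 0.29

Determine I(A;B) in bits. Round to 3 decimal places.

0.004 bits

Marginals: p(A) = (0.4700, 0.5300), p(B) = (0.4300, 0.0500, 0.5200).
I(A;B) = H(A) + H(B) − H(A,B).
H(A) = 0.9974, H(B) = 1.2302, H(A,B) = 2.2236.
I(A;B) = 0.9974 + 1.2302 − 2.2236 = 0.004 bits.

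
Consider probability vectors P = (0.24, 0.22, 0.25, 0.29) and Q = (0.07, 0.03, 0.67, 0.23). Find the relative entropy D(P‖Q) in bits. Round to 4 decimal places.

0.8004 bits

D(P‖Q) = Σ p·log₂(p/q).
  0.24·log₂(0.24/0.07) = 0.42663
  0.22·log₂(0.22/0.03) = 0.63238
  0.25·log₂(0.25/0.67) = -0.35556
  0.29·log₂(0.29/0.23) = 0.09698
D(P‖Q) = 0.8004 bits.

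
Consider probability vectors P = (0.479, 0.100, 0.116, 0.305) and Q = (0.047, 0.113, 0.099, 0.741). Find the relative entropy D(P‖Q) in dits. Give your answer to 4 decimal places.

0.3680 dits

D(P‖Q) = Σ p·log₁₀(p/q).
  0.479·log₁₀(0.479/0.047) = 0.48295
  0.100·log₁₀(0.100/0.113) = -0.00531
  0.116·log₁₀(0.116/0.099) = 0.00798
  0.305·log₁₀(0.305/0.741) = -0.11758
D(P‖Q) = 0.3680 dits.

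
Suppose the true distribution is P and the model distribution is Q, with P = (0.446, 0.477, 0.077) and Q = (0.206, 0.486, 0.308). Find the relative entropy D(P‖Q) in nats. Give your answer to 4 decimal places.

D(P‖Q) = Σ p·ln(p/q).
  0.446·ln(0.446/0.206) = 0.34451
  0.477·ln(0.477/0.486) = -0.00892
  0.077·ln(0.077/0.308) = -0.10674
D(P‖Q) = 0.2288 nats.

0.2288 nats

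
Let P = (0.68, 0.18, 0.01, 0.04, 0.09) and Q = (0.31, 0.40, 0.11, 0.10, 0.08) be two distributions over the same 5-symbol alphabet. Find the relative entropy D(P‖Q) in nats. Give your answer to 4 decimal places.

D(P‖Q) = Σ p·ln(p/q).
  0.68·ln(0.68/0.31) = 0.53415
  0.18·ln(0.18/0.40) = -0.14373
  0.01·ln(0.01/0.11) = -0.02398
  0.04·ln(0.04/0.10) = -0.03665
  0.09·ln(0.09/0.08) = 0.01060
D(P‖Q) = 0.3404 nats.

0.3404 nats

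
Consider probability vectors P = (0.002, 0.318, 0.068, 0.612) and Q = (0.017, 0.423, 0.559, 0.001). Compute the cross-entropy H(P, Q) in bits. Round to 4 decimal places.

6.5626 bits

H(P,Q) = −Σ p·log₂ q.
  −0.002·log₂(0.017) = 0.01176
  −0.318·log₂(0.423) = 0.39472
  −0.068·log₂(0.559) = 0.05706
  −0.612·log₂(0.001) = 6.09906
H(P,Q) = 6.5626 bits.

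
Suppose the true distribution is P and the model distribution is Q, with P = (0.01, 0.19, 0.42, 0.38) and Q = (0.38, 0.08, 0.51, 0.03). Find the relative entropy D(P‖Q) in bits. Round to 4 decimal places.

1.4589 bits

D(P‖Q) = Σ p·log₂(p/q).
  0.01·log₂(0.01/0.38) = -0.05248
  0.19·log₂(0.19/0.08) = 0.23711
  0.42·log₂(0.42/0.51) = -0.11765
  0.38·log₂(0.38/0.03) = 1.39193
D(P‖Q) = 1.4589 bits.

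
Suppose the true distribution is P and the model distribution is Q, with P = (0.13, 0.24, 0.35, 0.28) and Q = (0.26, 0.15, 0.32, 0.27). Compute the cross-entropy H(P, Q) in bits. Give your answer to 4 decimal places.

2.0138 bits

H(P,Q) = −Σ p·log₂ q.
  −0.13·log₂(0.26) = 0.25264
  −0.24·log₂(0.15) = 0.65687
  −0.35·log₂(0.32) = 0.57535
  −0.28·log₂(0.27) = 0.52891
H(P,Q) = 2.0138 bits.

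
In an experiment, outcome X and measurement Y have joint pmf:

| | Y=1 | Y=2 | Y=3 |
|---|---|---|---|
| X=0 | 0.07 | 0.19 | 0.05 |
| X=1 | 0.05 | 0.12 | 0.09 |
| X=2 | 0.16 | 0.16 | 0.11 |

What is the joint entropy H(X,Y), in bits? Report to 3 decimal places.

3.032 bits

H(X,Y) = −Σ p(x,y)·log₂ p(x,y) over all 9 cells.
  cell (0,1): −0.07·log₂0.07 = 0.2686
  cell (0,2): −0.19·log₂0.19 = 0.4552
  cell (0,3): −0.05·log₂0.05 = 0.2161
  cell (1,1): −0.05·log₂0.05 = 0.2161
  cell (1,2): −0.12·log₂0.12 = 0.3671
  cell (1,3): −0.09·log₂0.09 = 0.3127
  cell (2,1): −0.16·log₂0.16 = 0.4230
  cell (2,2): −0.16·log₂0.16 = 0.4230
  cell (2,3): −0.11·log₂0.11 = 0.3503
Sum = 3.032 bits.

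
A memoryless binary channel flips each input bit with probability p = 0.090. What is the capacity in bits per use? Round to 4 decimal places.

Binary symmetric channel: C = 1 − h₂(ε) where h₂ is the binary entropy function.
h₂(0.090) = −0.090·log₂0.090 − 0.910·log₂0.910 = 0.4365.
C = 1 − 0.4365 = 0.5635 bits per channel use.

0.5635 bits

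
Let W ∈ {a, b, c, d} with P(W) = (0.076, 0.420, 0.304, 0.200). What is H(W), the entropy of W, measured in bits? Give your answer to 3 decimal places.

1.795 bits

H(W) = −Σ p·log₂ p.
  −(0.076)·log₂(0.076) = 0.2826
  −(0.420)·log₂(0.420) = 0.5256
  −(0.304)·log₂(0.304) = 0.5222
  −(0.200)·log₂(0.200) = 0.4644
Sum: 0.2826 + 0.5256 + 0.5222 + 0.4644 = 1.795 bits.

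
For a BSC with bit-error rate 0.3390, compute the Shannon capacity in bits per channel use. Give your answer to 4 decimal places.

0.0761 bits

Binary symmetric channel: C = 1 − h₂(ε) where h₂ is the binary entropy function.
h₂(0.3390) = −0.3390·log₂0.3390 − 0.6610·log₂0.6610 = 0.9239.
C = 1 − 0.9239 = 0.0761 bits per channel use.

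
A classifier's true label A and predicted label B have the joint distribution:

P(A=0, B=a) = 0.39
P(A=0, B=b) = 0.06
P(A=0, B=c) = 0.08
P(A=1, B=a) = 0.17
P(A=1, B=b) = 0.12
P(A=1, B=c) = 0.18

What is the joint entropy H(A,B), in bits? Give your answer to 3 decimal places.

H(A,B) = −Σ p(x,y)·log₂ p(x,y) over all 6 cells.
  cell (0,a): −0.39·log₂0.39 = 0.5298
  cell (0,b): −0.06·log₂0.06 = 0.2435
  cell (0,c): −0.08·log₂0.08 = 0.2915
  cell (1,a): −0.17·log₂0.17 = 0.4346
  cell (1,b): −0.12·log₂0.12 = 0.3671
  cell (1,c): −0.18·log₂0.18 = 0.4453
Sum = 2.312 bits.

2.312 bits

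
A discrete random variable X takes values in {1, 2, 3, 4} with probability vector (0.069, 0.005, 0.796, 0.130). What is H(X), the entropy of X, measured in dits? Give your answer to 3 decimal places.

H(X) = −Σ p·log₁₀ p.
  −(0.069)·log₁₀(0.069) = 0.0801
  −(0.005)·log₁₀(0.005) = 0.0115
  −(0.796)·log₁₀(0.796) = 0.0789
  −(0.130)·log₁₀(0.130) = 0.1152
Sum: 0.0801 + 0.0115 + 0.0789 + 0.1152 = 0.286 dits.

0.286 dits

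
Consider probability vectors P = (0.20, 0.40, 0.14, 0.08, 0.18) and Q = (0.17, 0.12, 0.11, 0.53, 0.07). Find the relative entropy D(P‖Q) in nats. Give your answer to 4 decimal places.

0.5666 nats

D(P‖Q) = Σ p·ln(p/q).
  0.20·ln(0.20/0.17) = 0.03250
  0.40·ln(0.40/0.12) = 0.48159
  0.14·ln(0.14/0.11) = 0.03376
  0.08·ln(0.08/0.53) = -0.15127
  0.18·ln(0.18/0.07) = 0.17000
D(P‖Q) = 0.5666 nats.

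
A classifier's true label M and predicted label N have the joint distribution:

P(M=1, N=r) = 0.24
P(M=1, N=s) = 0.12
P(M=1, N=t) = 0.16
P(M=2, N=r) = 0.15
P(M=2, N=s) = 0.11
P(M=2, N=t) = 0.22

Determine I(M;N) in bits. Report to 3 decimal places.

0.021 bits

Marginals: p(M) = (0.5200, 0.4800), p(N) = (0.3900, 0.2300, 0.3800).
I(M;N) = H(M) + H(N) − H(M,N).
H(M) = 0.9988, H(N) = 1.5479, H(M,N) = 2.5256.
I(M;N) = 0.9988 + 1.5479 − 2.5256 = 0.021 bits.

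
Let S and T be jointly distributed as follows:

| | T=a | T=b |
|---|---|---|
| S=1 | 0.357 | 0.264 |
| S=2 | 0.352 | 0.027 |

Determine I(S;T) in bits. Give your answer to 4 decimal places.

0.1187 bits

Marginals: p(S) = (0.6210, 0.3790), p(T) = (0.7090, 0.2910).
I(S;T) = Σ p(x,y)·log₂[p(x,y)/(p(x)p(y))].
  (1,a): 0.357·log₂(0.8108) = -0.10800
  (1,b): 0.264·log₂(1.4609) = 0.14437
  (2,a): 0.352·log₂(1.3100) = 0.13711
  (2,b): 0.027·log₂(0.2448) = -0.05482
Sum = 0.1187 bits.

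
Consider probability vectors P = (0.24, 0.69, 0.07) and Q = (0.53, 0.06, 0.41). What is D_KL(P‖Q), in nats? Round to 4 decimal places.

D(P‖Q) = Σ p·ln(p/q).
  0.24·ln(0.24/0.53) = -0.19014
  0.69·ln(0.69/0.06) = 1.68522
  0.07·ln(0.07/0.41) = -0.12374
D(P‖Q) = 1.3713 nats.

1.3713 nats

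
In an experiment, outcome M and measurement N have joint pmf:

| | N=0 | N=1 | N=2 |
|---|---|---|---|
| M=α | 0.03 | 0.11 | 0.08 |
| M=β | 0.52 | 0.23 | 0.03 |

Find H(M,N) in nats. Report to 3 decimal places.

H(M,N) = −Σ p(x,y)·ln p(x,y) over all 6 cells.
  cell (α,0): −0.03·ln0.03 = 0.1052
  cell (α,1): −0.11·ln0.11 = 0.2428
  cell (α,2): −0.08·ln0.08 = 0.2021
  cell (β,0): −0.52·ln0.52 = 0.3400
  cell (β,1): −0.23·ln0.23 = 0.3380
  cell (β,2): −0.03·ln0.03 = 0.1052
Sum = 1.333 nats.

1.333 nats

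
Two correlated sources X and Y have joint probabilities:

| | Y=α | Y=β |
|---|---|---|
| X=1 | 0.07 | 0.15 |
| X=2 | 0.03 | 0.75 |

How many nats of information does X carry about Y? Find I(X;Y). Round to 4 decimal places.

0.0603 nats

Marginals: p(X) = (0.2200, 0.7800), p(Y) = (0.1000, 0.9000).
I(X;Y) = Σ p(x,y)·ln[p(x,y)/(p(x)p(y))].
  (1,α): 0.07·ln(3.1818) = 0.08102
  (1,β): 0.15·ln(0.7576) = -0.04164
  (2,α): 0.03·ln(0.3846) = -0.02867
  (2,β): 0.75·ln(1.0684) = 0.04960
Sum = 0.0603 nats.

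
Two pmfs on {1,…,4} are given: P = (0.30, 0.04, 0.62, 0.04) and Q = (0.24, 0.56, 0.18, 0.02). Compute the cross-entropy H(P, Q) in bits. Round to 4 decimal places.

2.4107 bits

H(P,Q) = −Σ p·log₂ q.
  −0.30·log₂(0.24) = 0.61767
  −0.04·log₂(0.56) = 0.03346
  −0.62·log₂(0.18) = 1.53384
  −0.04·log₂(0.02) = 0.22575
H(P,Q) = 2.4107 bits.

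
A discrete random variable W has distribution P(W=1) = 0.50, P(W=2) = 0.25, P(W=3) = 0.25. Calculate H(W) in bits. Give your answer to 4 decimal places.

H(W) = −Σ p·log₂ p.
  −(0.50)·log₂(0.50) = 0.50000
  −(0.25)·log₂(0.25) = 0.50000
  −(0.25)·log₂(0.25) = 0.50000
Sum: 0.50000 + 0.50000 + 0.50000 = 1.5000 bits.

1.5000 bits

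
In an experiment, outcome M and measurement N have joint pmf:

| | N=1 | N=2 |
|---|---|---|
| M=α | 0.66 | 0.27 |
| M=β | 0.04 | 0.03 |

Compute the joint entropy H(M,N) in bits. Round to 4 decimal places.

1.2432 bits

H(M,N) = −Σ p(x,y)·log₂ p(x,y) over all 4 cells.
  cell (α,1): −0.66·log₂0.66 = 0.39564
  cell (α,2): −0.27·log₂0.27 = 0.51002
  cell (β,1): −0.04·log₂0.04 = 0.18575
  cell (β,2): −0.03·log₂0.03 = 0.15177
Sum = 1.2432 bits.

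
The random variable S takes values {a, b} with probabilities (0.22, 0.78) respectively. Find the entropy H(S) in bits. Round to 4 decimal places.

0.7602 bits

H(S) = −Σ p·log₂ p.
  −(0.22)·log₂(0.22) = 0.48057
  −(0.78)·log₂(0.78) = 0.27959
Sum: 0.48057 + 0.27959 = 0.7602 bits.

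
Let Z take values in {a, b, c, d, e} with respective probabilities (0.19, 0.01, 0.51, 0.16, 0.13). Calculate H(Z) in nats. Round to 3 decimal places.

1.263 nats

H(Z) = −Σ p·ln p.
  −(0.19)·ln(0.19) = 0.3155
  −(0.01)·ln(0.01) = 0.0461
  −(0.51)·ln(0.51) = 0.3434
  −(0.16)·ln(0.16) = 0.2932
  −(0.13)·ln(0.13) = 0.2652
Sum: 0.3155 + 0.0461 + 0.3434 + 0.2932 + 0.2652 = 1.263 nats.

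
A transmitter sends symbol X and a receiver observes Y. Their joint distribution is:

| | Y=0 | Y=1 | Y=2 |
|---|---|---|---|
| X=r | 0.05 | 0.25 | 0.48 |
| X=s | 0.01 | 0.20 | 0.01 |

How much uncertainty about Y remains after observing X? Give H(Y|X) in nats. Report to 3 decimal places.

0.736 nats

Marginals: p(X) = (0.7800, 0.2200), p(Y) = (0.0600, 0.4500, 0.4900).
H(Y|X) = Σ p(X) · H(Y|X=·).
  X=r: p=0.7800, H(Y|X=r) = 0.8396
  X=s: p=0.2200, H(Y|X=s) = 0.3676
Weighted sum = 0.736 nats.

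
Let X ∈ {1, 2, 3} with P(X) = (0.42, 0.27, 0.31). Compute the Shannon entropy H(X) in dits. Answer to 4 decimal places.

H(X) = −Σ p·log₁₀ p.
  −(0.42)·log₁₀(0.42) = 0.15824
  −(0.27)·log₁₀(0.27) = 0.15353
  −(0.31)·log₁₀(0.31) = 0.15768
Sum: 0.15824 + 0.15353 + 0.15768 = 0.4694 dits.

0.4694 dits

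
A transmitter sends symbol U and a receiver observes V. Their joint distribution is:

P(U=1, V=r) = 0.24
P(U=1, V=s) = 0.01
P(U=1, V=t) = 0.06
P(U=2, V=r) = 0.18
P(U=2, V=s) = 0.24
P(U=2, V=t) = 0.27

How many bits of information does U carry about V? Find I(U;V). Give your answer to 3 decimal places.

0.193 bits

Marginals: p(U) = (0.3100, 0.6900), p(V) = (0.4200, 0.2500, 0.3300).
I(U;V) = H(U) + H(V) − H(U,V).
H(U) = 0.8932, H(V) = 1.5535, H(U,V) = 2.2536.
I(U;V) = 0.8932 + 1.5535 − 2.2536 = 0.193 bits.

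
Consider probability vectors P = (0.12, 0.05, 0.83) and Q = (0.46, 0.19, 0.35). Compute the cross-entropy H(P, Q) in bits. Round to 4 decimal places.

H(P,Q) = −Σ p·log₂ q.
  −0.12·log₂(0.46) = 0.13444
  −0.05·log₂(0.19) = 0.11980
  −0.83·log₂(0.35) = 1.25710
H(P,Q) = 1.5113 bits.

1.5113 bits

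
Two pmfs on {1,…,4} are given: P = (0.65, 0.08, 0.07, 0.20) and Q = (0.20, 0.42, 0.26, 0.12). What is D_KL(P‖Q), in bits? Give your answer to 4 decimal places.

D(P‖Q) = Σ p·log₂(p/q).
  0.65·log₂(0.65/0.20) = 1.10529
  0.08·log₂(0.08/0.42) = -0.19139
  0.07·log₂(0.07/0.26) = -0.13252
  0.20·log₂(0.20/0.12) = 0.14739
D(P‖Q) = 0.9288 bits.

0.9288 bits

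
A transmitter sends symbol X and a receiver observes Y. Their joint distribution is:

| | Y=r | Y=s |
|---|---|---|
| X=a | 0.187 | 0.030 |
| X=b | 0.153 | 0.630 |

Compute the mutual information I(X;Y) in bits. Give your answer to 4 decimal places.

0.2410 bits

Marginals: p(X) = (0.2170, 0.7830), p(Y) = (0.3400, 0.6600).
I(X;Y) = Σ p(x,y)·log₂[p(x,y)/(p(x)p(y))].
  (a,r): 0.187·log₂(2.5346) = 0.25090
  (a,s): 0.030·log₂(0.2095) = -0.06766
  (b,r): 0.153·log₂(0.5747) = -0.12226
  (b,s): 0.630·log₂(1.2191) = 0.18006
Sum = 0.2410 bits.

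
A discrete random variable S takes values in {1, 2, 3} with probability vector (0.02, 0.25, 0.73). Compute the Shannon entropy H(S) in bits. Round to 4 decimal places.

0.9443 bits

H(S) = −Σ p·log₂ p.
  −(0.02)·log₂(0.02) = 0.11288
  −(0.25)·log₂(0.25) = 0.50000
  −(0.73)·log₂(0.73) = 0.33144
Sum: 0.11288 + 0.50000 + 0.33144 = 0.9443 bits.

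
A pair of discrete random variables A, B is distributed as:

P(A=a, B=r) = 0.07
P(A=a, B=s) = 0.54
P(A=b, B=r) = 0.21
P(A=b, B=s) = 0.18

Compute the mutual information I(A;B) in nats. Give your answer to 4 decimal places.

Marginals: p(A) = (0.6100, 0.3900), p(B) = (0.2800, 0.7200).
I(A;B) = H(A) + H(B) − H(A,B).
H(A) = 0.6687, H(B) = 0.5930, H(A,B) = 1.1553.
I(A;B) = 0.6687 + 0.5930 − 1.1553 = 0.1064 nats.

0.1064 nats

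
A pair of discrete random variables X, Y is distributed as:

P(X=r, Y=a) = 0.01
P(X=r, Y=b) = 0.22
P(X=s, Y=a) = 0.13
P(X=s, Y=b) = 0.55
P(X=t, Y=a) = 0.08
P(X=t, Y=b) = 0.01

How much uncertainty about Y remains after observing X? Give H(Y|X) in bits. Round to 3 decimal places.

0.583 bits

Marginals: p(X) = (0.2300, 0.6800, 0.0900), p(Y) = (0.2200, 0.7800).
H(Y|X) = Σ p(X) · H(Y|X=·).
  X=r: p=0.2300, H(Y|X=r) = 0.2580
  X=s: p=0.6800, H(Y|X=s) = 0.7039
  X=t: p=0.0900, H(Y|X=t) = 0.5033
Weighted sum = 0.583 bits.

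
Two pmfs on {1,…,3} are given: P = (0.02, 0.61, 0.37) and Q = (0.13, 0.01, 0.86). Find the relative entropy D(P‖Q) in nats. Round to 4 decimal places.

D(P‖Q) = Σ p·ln(p/q).
  0.02·ln(0.02/0.13) = -0.03744
  0.61·ln(0.61/0.01) = 2.50763
  0.37·ln(0.37/0.86) = -0.31207
D(P‖Q) = 2.1581 nats.

2.1581 nats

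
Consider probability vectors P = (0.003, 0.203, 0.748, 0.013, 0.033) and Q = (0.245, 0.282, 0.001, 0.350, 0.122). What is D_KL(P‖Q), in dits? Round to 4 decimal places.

D(P‖Q) = Σ p·log₁₀(p/q).
  0.003·log₁₀(0.003/0.245) = -0.00574
  0.203·log₁₀(0.203/0.282) = -0.02898
  0.748·log₁₀(0.748/0.001) = 2.14968
  0.013·log₁₀(0.013/0.350) = -0.01859
  0.033·log₁₀(0.033/0.122) = -0.01874
D(P‖Q) = 2.0776 dits.

2.0776 dits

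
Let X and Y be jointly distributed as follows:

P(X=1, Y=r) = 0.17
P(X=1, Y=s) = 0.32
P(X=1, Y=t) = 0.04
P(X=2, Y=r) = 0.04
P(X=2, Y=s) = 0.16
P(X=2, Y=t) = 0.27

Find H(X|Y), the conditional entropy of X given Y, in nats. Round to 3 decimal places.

0.527 nats

Chain rule: H(X|Y) = H(X,Y) − H(Y).
Marginals: p(X) = (0.5300, 0.4700), p(Y) = (0.2100, 0.4800, 0.3100).
H(X,Y) = 1.5701 nats; H(Y) = 1.0431 nats.
H(X|Y) = 1.5701 − 1.0431 = 0.527 nats.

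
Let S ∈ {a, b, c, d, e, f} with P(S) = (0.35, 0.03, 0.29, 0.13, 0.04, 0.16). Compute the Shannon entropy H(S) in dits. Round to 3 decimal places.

0.660 dits

H(S) = −Σ p·log₁₀ p.
  −(0.35)·log₁₀(0.35) = 0.1596
  −(0.03)·log₁₀(0.03) = 0.0457
  −(0.29)·log₁₀(0.29) = 0.1559
  −(0.13)·log₁₀(0.13) = 0.1152
  −(0.04)·log₁₀(0.04) = 0.0559
  −(0.16)·log₁₀(0.16) = 0.1273
Sum: 0.1596 + 0.0457 + 0.1559 + 0.1152 + 0.0559 + 0.1273 = 0.660 dits.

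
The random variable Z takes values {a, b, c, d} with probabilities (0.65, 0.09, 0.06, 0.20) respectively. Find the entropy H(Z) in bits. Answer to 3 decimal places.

H(Z) = −Σ p·log₂ p.
  −(0.65)·log₂(0.65) = 0.4040
  −(0.09)·log₂(0.09) = 0.3127
  −(0.06)·log₂(0.06) = 0.2435
  −(0.20)·log₂(0.20) = 0.4644
Sum: 0.4040 + 0.3127 + 0.2435 + 0.4644 = 1.425 bits.

1.425 bits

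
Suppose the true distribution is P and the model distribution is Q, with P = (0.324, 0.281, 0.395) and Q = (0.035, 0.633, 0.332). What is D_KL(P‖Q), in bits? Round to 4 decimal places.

D(P‖Q) = Σ p·log₂(p/q).
  0.324·log₂(0.324/0.035) = 1.04022
  0.281·log₂(0.281/0.633) = -0.32923
  0.395·log₂(0.395/0.332) = 0.09901
D(P‖Q) = 0.8100 bits.

0.8100 bits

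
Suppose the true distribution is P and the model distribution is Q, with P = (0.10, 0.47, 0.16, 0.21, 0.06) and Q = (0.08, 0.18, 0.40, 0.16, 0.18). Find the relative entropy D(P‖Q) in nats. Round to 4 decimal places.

D(P‖Q) = Σ p·ln(p/q).
  0.10·ln(0.10/0.08) = 0.02231
  0.47·ln(0.47/0.18) = 0.45109
  0.16·ln(0.16/0.40) = -0.14661
  0.21·ln(0.21/0.16) = 0.05711
  0.06·ln(0.06/0.18) = -0.06592
D(P‖Q) = 0.3180 nats.

0.3180 nats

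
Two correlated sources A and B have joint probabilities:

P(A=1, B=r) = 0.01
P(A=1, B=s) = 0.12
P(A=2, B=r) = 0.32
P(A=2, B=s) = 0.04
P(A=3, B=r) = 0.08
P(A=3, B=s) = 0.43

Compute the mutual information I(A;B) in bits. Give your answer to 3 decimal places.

0.425 bits

Marginals: p(A) = (0.1300, 0.3600, 0.5100), p(B) = (0.4100, 0.5900).
I(A;B) = H(A) + H(B) − H(A,B).
H(A) = 1.4087, H(B) = 0.9765, H(A,B) = 1.9604.
I(A;B) = 1.4087 + 0.9765 − 1.9604 = 0.425 bits.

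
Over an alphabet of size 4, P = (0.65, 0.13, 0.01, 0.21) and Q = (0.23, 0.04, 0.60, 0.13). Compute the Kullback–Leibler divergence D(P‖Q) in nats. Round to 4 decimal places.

0.8883 nats

D(P‖Q) = Σ p·ln(p/q).
  0.65·ln(0.65/0.23) = 0.67528
  0.13·ln(0.13/0.04) = 0.15323
  0.01·ln(0.01/0.60) = -0.04094
  0.21·ln(0.21/0.13) = 0.10071
D(P‖Q) = 0.8883 nats.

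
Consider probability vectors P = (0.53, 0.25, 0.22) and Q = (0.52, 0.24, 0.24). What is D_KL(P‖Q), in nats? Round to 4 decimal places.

0.0012 nats

D(P‖Q) = Σ p·ln(p/q).
  0.53·ln(0.53/0.52) = 0.01010
  0.25·ln(0.25/0.24) = 0.01021
  0.22·ln(0.22/0.24) = -0.01914
D(P‖Q) = 0.0012 nats.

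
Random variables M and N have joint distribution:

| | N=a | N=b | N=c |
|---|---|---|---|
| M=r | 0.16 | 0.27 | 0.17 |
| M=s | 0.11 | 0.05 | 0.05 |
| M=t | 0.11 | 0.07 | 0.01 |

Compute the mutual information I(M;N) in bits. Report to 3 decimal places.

Marginals: p(M) = (0.6000, 0.2100, 0.1900), p(N) = (0.3800, 0.3900, 0.2300).
I(M;N) = H(M) + H(N) − H(M,N).
H(M) = 1.3702, H(N) = 1.5479, H(M,N) = 2.8354.
I(M;N) = 1.3702 + 1.5479 − 2.8354 = 0.083 bits.

0.083 bits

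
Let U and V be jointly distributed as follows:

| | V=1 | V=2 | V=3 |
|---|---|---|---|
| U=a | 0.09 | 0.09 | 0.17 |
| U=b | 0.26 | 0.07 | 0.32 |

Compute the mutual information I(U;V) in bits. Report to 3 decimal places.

0.032 bits

Marginals: p(U) = (0.3500, 0.6500), p(V) = (0.3500, 0.1600, 0.4900).
I(U;V) = Σ p(x,y)·log₂[p(x,y)/(p(x)p(y))].
  (a,1): 0.09·log₂(0.7347) = -0.0400
  (a,2): 0.09·log₂(1.6071) = 0.0616
  (a,3): 0.17·log₂(0.9913) = -0.0022
  (b,1): 0.26·log₂(1.1429) = 0.0501
  (b,2): 0.07·log₂(0.6731) = -0.0400
  (b,3): 0.32·log₂(1.0047) = 0.0022
Sum = 0.032 bits.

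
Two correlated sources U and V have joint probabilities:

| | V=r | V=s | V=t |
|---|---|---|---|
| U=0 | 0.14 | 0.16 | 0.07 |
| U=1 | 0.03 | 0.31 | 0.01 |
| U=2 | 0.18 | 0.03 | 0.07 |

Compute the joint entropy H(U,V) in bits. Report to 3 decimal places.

2.696 bits

H(U,V) = −Σ p(x,y)·log₂ p(x,y) over all 9 cells.
  cell (0,r): −0.14·log₂0.14 = 0.3971
  cell (0,s): −0.16·log₂0.16 = 0.4230
  cell (0,t): −0.07·log₂0.07 = 0.2686
  cell (1,r): −0.03·log₂0.03 = 0.1518
  cell (1,s): −0.31·log₂0.31 = 0.5238
  cell (1,t): −0.01·log₂0.01 = 0.0664
  cell (2,r): −0.18·log₂0.18 = 0.4453
  cell (2,s): −0.03·log₂0.03 = 0.1518
  cell (2,t): −0.07·log₂0.07 = 0.2686
Sum = 2.696 bits.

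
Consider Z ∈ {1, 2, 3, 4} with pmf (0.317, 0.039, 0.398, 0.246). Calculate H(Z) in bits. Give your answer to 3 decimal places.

H(Z) = −Σ p·log₂ p.
  −(0.317)·log₂(0.317) = 0.5254
  −(0.039)·log₂(0.039) = 0.1825
  −(0.398)·log₂(0.398) = 0.5290
  −(0.246)·log₂(0.246) = 0.4977
Sum: 0.5254 + 0.1825 + 0.5290 + 0.4977 = 1.735 bits.

1.735 bits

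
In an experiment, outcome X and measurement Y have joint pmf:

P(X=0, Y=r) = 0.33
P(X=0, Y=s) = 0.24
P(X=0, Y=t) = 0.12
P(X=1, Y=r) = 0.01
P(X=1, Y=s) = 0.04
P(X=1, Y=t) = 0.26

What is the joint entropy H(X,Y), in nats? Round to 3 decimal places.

1.488 nats

H(X,Y) = −Σ p(x,y)·ln p(x,y) over all 6 cells.
  cell (0,r): −0.33·ln0.33 = 0.3659
  cell (0,s): −0.24·ln0.24 = 0.3425
  cell (0,t): −0.12·ln0.12 = 0.2544
  cell (1,r): −0.01·ln0.01 = 0.0461
  cell (1,s): −0.04·ln0.04 = 0.1288
  cell (1,t): −0.26·ln0.26 = 0.3502
Sum = 1.488 nats.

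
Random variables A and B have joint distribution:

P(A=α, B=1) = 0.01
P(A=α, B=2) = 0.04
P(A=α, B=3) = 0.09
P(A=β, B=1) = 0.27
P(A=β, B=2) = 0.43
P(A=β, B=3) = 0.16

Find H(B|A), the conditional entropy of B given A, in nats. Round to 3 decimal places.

Chain rule: H(B|A) = H(A,B) − H(A).
Marginals: p(A) = (0.1400, 0.8600), p(B) = (0.2800, 0.4700, 0.2500).
H(A,B) = 1.4012 nats; H(A) = 0.4050 nats.
H(B|A) = 1.4012 − 0.4050 = 0.996 nats.

0.996 nats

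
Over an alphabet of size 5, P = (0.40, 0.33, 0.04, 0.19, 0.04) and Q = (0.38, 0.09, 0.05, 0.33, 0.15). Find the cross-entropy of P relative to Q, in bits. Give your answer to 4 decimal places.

H(P,Q) = −Σ p·log₂ q.
  −0.40·log₂(0.38) = 0.55837
  −0.33·log₂(0.09) = 1.14640
  −0.04·log₂(0.05) = 0.17288
  −0.19·log₂(0.33) = 0.30390
  −0.04·log₂(0.15) = 0.10948
H(P,Q) = 2.2910 bits.

2.2910 bits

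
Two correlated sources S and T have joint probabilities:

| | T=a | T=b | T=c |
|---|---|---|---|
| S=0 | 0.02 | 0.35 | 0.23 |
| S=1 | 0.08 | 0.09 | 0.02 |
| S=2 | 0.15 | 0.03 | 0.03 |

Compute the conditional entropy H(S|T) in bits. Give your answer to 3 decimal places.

Marginals: p(S) = (0.6000, 0.1900, 0.2100), p(T) = (0.2500, 0.4700, 0.2800).
H(S|T) = Σ p(T) · H(S|T=·).
  T=a: p=0.2500, H(S|T=a) = 1.2597
  T=b: p=0.4700, H(S|T=b) = 1.0267
  T=c: p=0.2800, H(S|T=c) = 0.8503
Weighted sum = 1.036 bits.

1.036 bits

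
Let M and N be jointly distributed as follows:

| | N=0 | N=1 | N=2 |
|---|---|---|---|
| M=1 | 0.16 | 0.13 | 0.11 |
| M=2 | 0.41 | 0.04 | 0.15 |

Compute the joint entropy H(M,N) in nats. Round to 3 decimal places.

H(M,N) = −Σ p(x,y)·ln p(x,y) over all 6 cells.
  cell (1,0): −0.16·ln0.16 = 0.2932
  cell (1,1): −0.13·ln0.13 = 0.2652
  cell (1,2): −0.11·ln0.11 = 0.2428
  cell (2,0): −0.41·ln0.41 = 0.3656
  cell (2,1): −0.04·ln0.04 = 0.1288
  cell (2,2): −0.15·ln0.15 = 0.2846
Sum = 1.580 nats.

1.580 nats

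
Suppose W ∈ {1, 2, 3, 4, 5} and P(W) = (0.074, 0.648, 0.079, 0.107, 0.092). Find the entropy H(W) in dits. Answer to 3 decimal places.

0.492 dits

H(W) = −Σ p·log₁₀ p.
  −(0.074)·log₁₀(0.074) = 0.0837
  −(0.648)·log₁₀(0.648) = 0.1221
  −(0.079)·log₁₀(0.079) = 0.0871
  −(0.107)·log₁₀(0.107) = 0.1039
  −(0.092)·log₁₀(0.092) = 0.0953
Sum: 0.0837 + 0.1221 + 0.0871 + 0.1039 + 0.0953 = 0.492 dits.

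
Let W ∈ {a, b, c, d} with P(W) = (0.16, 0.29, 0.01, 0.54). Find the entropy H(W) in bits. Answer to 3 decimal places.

H(W) = −Σ p·log₂ p.
  −(0.16)·log₂(0.16) = 0.4230
  −(0.29)·log₂(0.29) = 0.5179
  −(0.01)·log₂(0.01) = 0.0664
  −(0.54)·log₂(0.54) = 0.4800
Sum: 0.4230 + 0.5179 + 0.0664 + 0.4800 = 1.487 bits.

1.487 bits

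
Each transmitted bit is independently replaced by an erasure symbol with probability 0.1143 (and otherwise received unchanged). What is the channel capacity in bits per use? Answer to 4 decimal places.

Binary erasure channel: capacity C = 1 − ε.
C = 1 − 0.1143 = 0.8857 bits per channel use.

0.8857 bits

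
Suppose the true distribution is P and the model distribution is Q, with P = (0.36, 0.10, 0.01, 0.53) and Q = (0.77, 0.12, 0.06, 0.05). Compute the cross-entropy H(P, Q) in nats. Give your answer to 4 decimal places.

H(P,Q) = −Σ p·ln q.
  −0.36·ln(0.77) = 0.09409
  −0.10·ln(0.12) = 0.21203
  −0.01·ln(0.06) = 0.02813
  −0.53·ln(0.05) = 1.58774
H(P,Q) = 1.9220 nats.

1.9220 nats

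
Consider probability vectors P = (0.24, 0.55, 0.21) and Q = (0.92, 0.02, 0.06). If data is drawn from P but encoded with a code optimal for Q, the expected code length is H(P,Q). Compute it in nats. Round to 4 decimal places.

2.7624 nats

H(P,Q) = −Σ p·ln q.
  −0.24·ln(0.92) = 0.02001
  −0.55·ln(0.02) = 2.15161
  −0.21·ln(0.06) = 0.59082
H(P,Q) = 2.7624 nats.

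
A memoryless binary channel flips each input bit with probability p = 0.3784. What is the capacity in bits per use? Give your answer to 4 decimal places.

0.0431 bits

Binary symmetric channel: C = 1 − h₂(ε) where h₂ is the binary entropy function.
h₂(0.3784) = −0.3784·log₂0.3784 − 0.6216·log₂0.6216 = 0.9569.
C = 1 − 0.9569 = 0.0431 bits per channel use.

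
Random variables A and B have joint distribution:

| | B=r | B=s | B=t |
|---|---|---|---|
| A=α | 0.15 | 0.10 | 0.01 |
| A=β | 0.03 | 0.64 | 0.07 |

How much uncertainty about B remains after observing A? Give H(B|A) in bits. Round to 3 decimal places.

Marginals: p(A) = (0.2600, 0.7400), p(B) = (0.1800, 0.7400, 0.0800).
H(B|A) = Σ p(A) · H(B|A=·).
  A=α: p=0.2600, H(B|A=α) = 1.1688
  A=β: p=0.7400, H(B|A=β) = 0.6904
Weighted sum = 0.815 bits.

0.815 bits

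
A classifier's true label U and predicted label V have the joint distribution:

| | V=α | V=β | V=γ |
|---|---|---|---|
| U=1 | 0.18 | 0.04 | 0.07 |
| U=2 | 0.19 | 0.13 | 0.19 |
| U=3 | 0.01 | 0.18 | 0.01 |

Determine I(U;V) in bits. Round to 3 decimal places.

0.277 bits

Marginals: p(U) = (0.2900, 0.5100, 0.2000), p(V) = (0.3800, 0.3500, 0.2700).
I(U;V) = Σ p(x,y)·log₂[p(x,y)/(p(x)p(y))].
  (1,α): 0.18·log₂(1.6334) = 0.1274
  (1,β): 0.04·log₂(0.3941) = -0.0537
  (1,γ): 0.07·log₂(0.8940) = -0.0113
  (2,α): 0.19·log₂(0.9804) = -0.0054
  (2,β): 0.13·log₂(0.7283) = -0.0595
  (2,γ): 0.19·log₂(1.3798) = 0.0882
  (3,α): 0.01·log₂(0.1316) = -0.0293
  (3,β): 0.18·log₂(2.5714) = 0.2453
  (3,γ): 0.01·log₂(0.1852) = -0.0243
Sum = 0.277 bits.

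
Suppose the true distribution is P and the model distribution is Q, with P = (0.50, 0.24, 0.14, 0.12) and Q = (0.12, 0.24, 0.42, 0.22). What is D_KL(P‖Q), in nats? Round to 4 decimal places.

0.4870 nats

D(P‖Q) = Σ p·ln(p/q).
  0.50·ln(0.50/0.12) = 0.71356
  0.24·ln(0.24/0.24) = 0.00000
  0.14·ln(0.14/0.42) = -0.15381
  0.12·ln(0.12/0.22) = -0.07274
D(P‖Q) = 0.4870 nats.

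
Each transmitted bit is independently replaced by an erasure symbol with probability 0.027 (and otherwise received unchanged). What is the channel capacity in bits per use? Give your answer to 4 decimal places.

Binary erasure channel: capacity C = 1 − ε.
C = 1 − 0.027 = 0.9730 bits per channel use.

0.9730 bits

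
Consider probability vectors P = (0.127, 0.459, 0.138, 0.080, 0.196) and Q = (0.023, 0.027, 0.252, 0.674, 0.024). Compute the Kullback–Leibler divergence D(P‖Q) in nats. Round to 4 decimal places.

D(P‖Q) = Σ p·ln(p/q).
  0.127·ln(0.127/0.023) = 0.21700
  0.459·ln(0.459/0.027) = 1.30044
  0.138·ln(0.138/0.252) = -0.08310
  0.080·ln(0.080/0.674) = -0.17050
  0.196·ln(0.196/0.024) = 0.41161
D(P‖Q) = 1.6755 nats.

1.6755 nats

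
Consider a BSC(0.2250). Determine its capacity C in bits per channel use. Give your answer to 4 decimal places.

0.2308 bits

Binary symmetric channel: C = 1 − h₂(ε) where h₂ is the binary entropy function.
h₂(0.2250) = −0.2250·log₂0.2250 − 0.7750·log₂0.7750 = 0.7692.
C = 1 − 0.7692 = 0.2308 bits per channel use.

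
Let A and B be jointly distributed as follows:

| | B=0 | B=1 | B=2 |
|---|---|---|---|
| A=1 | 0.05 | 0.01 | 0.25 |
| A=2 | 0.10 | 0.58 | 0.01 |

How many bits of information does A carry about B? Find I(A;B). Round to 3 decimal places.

Marginals: p(A) = (0.3100, 0.6900), p(B) = (0.1500, 0.5900, 0.2600).
I(A;B) = H(A) + H(B) − H(A,B).
H(A) = 0.8932, H(B) = 1.3649, H(A,B) = 1.6370.
I(A;B) = 0.8932 + 1.3649 − 1.6370 = 0.621 bits.

0.621 bits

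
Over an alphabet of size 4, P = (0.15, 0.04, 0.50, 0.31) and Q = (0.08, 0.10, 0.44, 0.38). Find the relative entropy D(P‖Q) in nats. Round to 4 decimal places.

D(P‖Q) = Σ p·ln(p/q).
  0.15·ln(0.15/0.08) = 0.09429
  0.04·ln(0.04/0.10) = -0.03665
  0.50·ln(0.50/0.44) = 0.06392
  0.31·ln(0.31/0.38) = -0.06312
D(P‖Q) = 0.0584 nats.

0.0584 nats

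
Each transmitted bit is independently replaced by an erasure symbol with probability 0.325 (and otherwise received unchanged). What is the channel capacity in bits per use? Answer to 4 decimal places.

0.6750 bits

Binary erasure channel: capacity C = 1 − ε.
C = 1 − 0.325 = 0.6750 bits per channel use.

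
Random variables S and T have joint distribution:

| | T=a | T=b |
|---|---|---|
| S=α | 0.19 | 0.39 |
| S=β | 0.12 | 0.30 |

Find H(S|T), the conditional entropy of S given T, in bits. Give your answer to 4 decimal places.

0.9800 bits

Marginals: p(S) = (0.5800, 0.4200), p(T) = (0.3100, 0.6900).
H(S|T) = Σ p(T) · H(S|T=·).
  T=a: p=0.3100, H(S|T=a) = 0.9629
  T=b: p=0.6900, H(S|T=b) = 0.9877
Weighted sum = 0.9800 bits.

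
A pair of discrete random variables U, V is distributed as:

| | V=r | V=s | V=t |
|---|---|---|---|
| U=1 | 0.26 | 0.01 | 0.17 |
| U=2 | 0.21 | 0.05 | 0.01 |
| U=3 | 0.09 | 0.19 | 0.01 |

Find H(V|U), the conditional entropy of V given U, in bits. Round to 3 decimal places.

1.047 bits

Chain rule: H(V|U) = H(U,V) − H(U).
Marginals: p(U) = (0.4400, 0.2700, 0.2900), p(V) = (0.5600, 0.2500, 0.1900).
H(U,V) = 2.5960 bits; H(U) = 1.5491 bits.
H(V|U) = 2.5960 − 1.5491 = 1.047 bits.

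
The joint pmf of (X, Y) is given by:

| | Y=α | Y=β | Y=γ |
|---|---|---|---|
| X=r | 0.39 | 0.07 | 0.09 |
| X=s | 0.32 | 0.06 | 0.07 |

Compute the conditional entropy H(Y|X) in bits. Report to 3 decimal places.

Chain rule: H(Y|X) = H(X,Y) − H(X).
Marginals: p(X) = (0.5500, 0.4500), p(Y) = (0.7100, 0.1300, 0.1600).
H(X,Y) = 2.1491 bits; H(X) = 0.9928 bits.
H(Y|X) = 2.1491 − 0.9928 = 1.156 bits.

1.156 bits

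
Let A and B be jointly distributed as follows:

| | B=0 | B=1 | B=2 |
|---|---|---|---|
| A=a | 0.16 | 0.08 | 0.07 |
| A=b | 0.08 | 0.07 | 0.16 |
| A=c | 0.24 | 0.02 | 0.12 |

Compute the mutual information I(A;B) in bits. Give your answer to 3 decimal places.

0.111 bits

Marginals: p(A) = (0.3100, 0.3100, 0.3800), p(B) = (0.4800, 0.1700, 0.3500).
I(A;B) = Σ p(x,y)·log₂[p(x,y)/(p(x)p(y))].
  (a,0): 0.16·log₂(1.0753) = 0.0168
  (a,1): 0.08·log₂(1.5180) = 0.0482
  (a,2): 0.07·log₂(0.6452) = -0.0443
  (b,0): 0.08·log₂(0.5376) = -0.0716
  (b,1): 0.07·log₂(1.3283) = 0.0287
  (b,2): 0.16·log₂(1.4747) = 0.0897
  (c,0): 0.24·log₂(1.3158) = 0.0950
  (c,1): 0.02·log₂(0.3096) = -0.0338
  (c,2): 0.12·log₂(0.9023) = -0.0178
Sum = 0.111 bits.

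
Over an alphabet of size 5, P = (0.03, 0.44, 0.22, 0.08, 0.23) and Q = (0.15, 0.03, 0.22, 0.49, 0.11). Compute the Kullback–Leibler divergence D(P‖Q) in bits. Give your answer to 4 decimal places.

1.6707 bits

D(P‖Q) = Σ p·log₂(p/q).
  0.03·log₂(0.03/0.15) = -0.06966
  0.44·log₂(0.44/0.03) = 1.70477
  0.22·log₂(0.22/0.22) = 0.00000
  0.08·log₂(0.08/0.49) = -0.20918
  0.23·log₂(0.23/0.11) = 0.24475
D(P‖Q) = 1.6707 bits.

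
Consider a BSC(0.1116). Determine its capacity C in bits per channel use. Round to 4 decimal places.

0.4953 bits

Binary symmetric channel: C = 1 − h₂(ε) where h₂ is the binary entropy function.
h₂(0.1116) = −0.1116·log₂0.1116 − 0.8884·log₂0.8884 = 0.5047.
C = 1 − 0.5047 = 0.4953 bits per channel use.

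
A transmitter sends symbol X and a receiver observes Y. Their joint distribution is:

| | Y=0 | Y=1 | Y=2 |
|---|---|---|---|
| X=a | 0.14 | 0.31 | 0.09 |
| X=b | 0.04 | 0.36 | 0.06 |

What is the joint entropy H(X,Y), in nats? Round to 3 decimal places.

1.520 nats

H(X,Y) = −Σ p(x,y)·ln p(x,y) over all 6 cells.
  cell (a,0): −0.14·ln0.14 = 0.2753
  cell (a,1): −0.31·ln0.31 = 0.3631
  cell (a,2): −0.09·ln0.09 = 0.2167
  cell (b,0): −0.04·ln0.04 = 0.1288
  cell (b,1): −0.36·ln0.36 = 0.3678
  cell (b,2): −0.06·ln0.06 = 0.1688
Sum = 1.520 nats.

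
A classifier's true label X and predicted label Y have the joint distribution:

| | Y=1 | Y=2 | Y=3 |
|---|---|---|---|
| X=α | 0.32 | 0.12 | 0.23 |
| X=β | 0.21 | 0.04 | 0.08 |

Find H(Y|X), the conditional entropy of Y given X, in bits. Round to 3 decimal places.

Chain rule: H(Y|X) = H(X,Y) − H(X).
Marginals: p(X) = (0.6700, 0.3300), p(Y) = (0.5300, 0.1600, 0.3100).
H(X,Y) = 2.3309 bits; H(X) = 0.9149 bits.
H(Y|X) = 2.3309 − 0.9149 = 1.416 bits.

1.416 bits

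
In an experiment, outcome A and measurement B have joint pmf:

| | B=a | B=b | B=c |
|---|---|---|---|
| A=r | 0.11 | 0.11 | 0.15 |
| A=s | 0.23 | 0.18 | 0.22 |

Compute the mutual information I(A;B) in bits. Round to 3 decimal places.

Marginals: p(A) = (0.3700, 0.6300), p(B) = (0.3400, 0.2900, 0.3700).
I(A;B) = Σ p(x,y)·log₂[p(x,y)/(p(x)p(y))].
  (r,a): 0.11·log₂(0.8744) = -0.0213
  (r,b): 0.11·log₂(1.0252) = 0.0039
  (r,c): 0.15·log₂(1.0957) = 0.0198
  (s,a): 0.23·log₂(1.0738) = 0.0236
  (s,b): 0.18·log₂(0.9852) = -0.0039
  (s,c): 0.22·log₂(0.9438) = -0.0184
Sum = 0.004 bits.

0.004 bits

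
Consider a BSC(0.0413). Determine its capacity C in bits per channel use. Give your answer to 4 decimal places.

0.7518 bits

Binary symmetric channel: C = 1 − h₂(ε) where h₂ is the binary entropy function.
h₂(0.0413) = −0.0413·log₂0.0413 − 0.9587·log₂0.9587 = 0.2482.
C = 1 − 0.2482 = 0.7518 bits per channel use.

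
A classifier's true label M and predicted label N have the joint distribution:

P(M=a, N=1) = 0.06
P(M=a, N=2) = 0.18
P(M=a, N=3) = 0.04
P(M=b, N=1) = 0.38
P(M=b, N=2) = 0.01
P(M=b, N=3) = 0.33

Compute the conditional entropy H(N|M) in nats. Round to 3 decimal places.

Marginals: p(M) = (0.2800, 0.7200), p(N) = (0.4400, 0.1900, 0.3700).
H(N|M) = Σ p(M) · H(N|M=·).
  M=a: p=0.2800, H(N|M=a) = 0.8921
  M=b: p=0.7200, H(N|M=b) = 0.7543
Weighted sum = 0.793 nats.

0.793 nats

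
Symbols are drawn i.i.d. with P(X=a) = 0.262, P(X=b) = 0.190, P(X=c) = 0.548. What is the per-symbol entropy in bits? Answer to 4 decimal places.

H(X) = −Σ p·log₂ p.
  −(0.262)·log₂(0.262) = 0.50628
  −(0.190)·log₂(0.190) = 0.45523
  −(0.548)·log₂(0.548) = 0.47553
Sum: 0.50628 + 0.45523 + 0.47553 = 1.4370 bits.

1.4370 bits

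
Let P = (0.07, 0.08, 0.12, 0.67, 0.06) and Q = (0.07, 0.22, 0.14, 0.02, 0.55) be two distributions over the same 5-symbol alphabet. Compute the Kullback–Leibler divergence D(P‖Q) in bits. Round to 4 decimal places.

3.0591 bits

D(P‖Q) = Σ p·log₂(p/q).
  0.07·log₂(0.07/0.07) = 0.00000
  0.08·log₂(0.08/0.22) = -0.11675
  0.12·log₂(0.12/0.14) = -0.02669
  0.67·log₂(0.67/0.02) = 3.39428
  0.06·log₂(0.06/0.55) = -0.19178
D(P‖Q) = 3.0591 bits.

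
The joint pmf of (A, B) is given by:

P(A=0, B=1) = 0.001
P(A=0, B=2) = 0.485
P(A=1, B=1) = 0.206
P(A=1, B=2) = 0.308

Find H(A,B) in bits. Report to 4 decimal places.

1.5091 bits

H(A,B) = −Σ p(x,y)·log₂ p(x,y) over all 4 cells.
  cell (0,1): −0.001·log₂0.001 = 0.00997
  cell (0,2): −0.485·log₂0.485 = 0.50631
  cell (1,1): −0.206·log₂0.206 = 0.46953
  cell (1,2): −0.308·log₂0.308 = 0.52329
Sum = 1.5091 bits.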